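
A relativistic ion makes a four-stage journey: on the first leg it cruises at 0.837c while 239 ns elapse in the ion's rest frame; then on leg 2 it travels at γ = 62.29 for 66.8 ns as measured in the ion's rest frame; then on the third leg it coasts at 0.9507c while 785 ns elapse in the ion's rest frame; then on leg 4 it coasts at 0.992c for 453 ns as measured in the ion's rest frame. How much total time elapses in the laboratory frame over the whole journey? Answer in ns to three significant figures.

Δt = 1.07×10⁴ ns

Leg 1: γ = 1/√(1 − 0.837²) = 1/√0.2994 = 1.827; Δt_1 = 1.827 × 239 = 436.8 ns.
Leg 2: γ = 62.29; Δt_2 = 62.29 × 66.8 = 4161 ns.
Leg 3: γ = 1/√(1 − 0.9507²) = 1/√0.09617 = 3.225; Δt_3 = 3.225 × 785 = 2531 ns.
Leg 4: γ = 1/√(1 − 0.992²) = 1/√0.01594 = 7.922; Δt_4 = 7.922 × 453 = 3588 ns.
Total: 436.8 + 4161 + 2531 + 3588 ns.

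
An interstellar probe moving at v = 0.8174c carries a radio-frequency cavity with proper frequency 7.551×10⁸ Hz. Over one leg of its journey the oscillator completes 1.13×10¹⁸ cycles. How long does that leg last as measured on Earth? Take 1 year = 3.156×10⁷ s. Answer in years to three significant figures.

Δt = 82.3 years

γ = 1/√(1 − 0.8174²) = 1/√0.3319 = 1.736
Proper time for N cycles: τ = N/f = 1.13×10¹⁸/(7.551×10⁸) = 1.496×10⁹ s = 47.42 years.
Lab-frame duration Δt = γτ = 1.736 × 47.42 = 82.31 years.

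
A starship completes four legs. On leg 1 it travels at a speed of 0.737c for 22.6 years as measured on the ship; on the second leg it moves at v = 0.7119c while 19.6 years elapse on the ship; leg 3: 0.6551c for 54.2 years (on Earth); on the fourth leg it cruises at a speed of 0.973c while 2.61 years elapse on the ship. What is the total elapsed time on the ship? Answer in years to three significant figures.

Leg 1: 22.6 years is already measured on the ship.
Leg 2: 19.6 years is already measured on the ship.
Leg 3: γ = 1/√(1 − 0.6551²) = 1/√0.5708 = 1.324; τ_3 = 54.2/1.324 = 40.95 years.
Leg 4: 2.61 years is already measured on the ship.
Total: 22.60 + 19.60 + 40.95 + 2.610 years.

τ = 85.8 years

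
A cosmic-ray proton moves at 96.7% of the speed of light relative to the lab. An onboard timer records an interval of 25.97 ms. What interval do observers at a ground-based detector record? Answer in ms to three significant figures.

β = 0.967; γ = 1/√(1 − 0.967²) = 1/√0.06491 = 3.925
The interval measured in the proton's rest frame is the proper time (both events occur at the same place in that frame); the lab-frame interval is Δt = γτ = 3.925 × 25.97 ms.

Δt = 102 ms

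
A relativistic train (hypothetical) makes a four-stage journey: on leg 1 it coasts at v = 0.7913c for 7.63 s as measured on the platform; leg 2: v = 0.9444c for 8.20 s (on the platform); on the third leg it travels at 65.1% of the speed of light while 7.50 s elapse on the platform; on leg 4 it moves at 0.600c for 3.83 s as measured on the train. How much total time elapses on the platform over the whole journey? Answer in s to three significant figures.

Leg 1: 7.63 s is already measured on the platform.
Leg 2: 8.20 s is already measured on the platform.
Leg 3: 7.50 s is already measured on the platform.
Leg 4: γ = 1/√(1 − 0.600²) = 5/4 = 1.250; Δt_4 = 1.250 × 3.83 = 4.787 s.
Total: 7.630 + 8.200 + 7.500 + 4.787 s.

Δt = 28.1 s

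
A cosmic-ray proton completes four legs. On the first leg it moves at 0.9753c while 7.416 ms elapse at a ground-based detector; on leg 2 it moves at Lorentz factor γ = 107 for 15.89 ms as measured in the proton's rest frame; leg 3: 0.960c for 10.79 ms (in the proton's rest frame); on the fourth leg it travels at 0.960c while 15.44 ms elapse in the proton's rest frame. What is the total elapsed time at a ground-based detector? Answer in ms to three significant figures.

Leg 1: 7.416 ms is already measured at a ground-based detector.
Leg 2: γ = 107; Δt_2 = 107.0 × 15.89 = 1700 ms.
Leg 3: γ = 1/√(1 − 0.960²) = 25/7 ≈ 3.571; Δt_3 = 3.571 × 10.79 = 38.54 ms.
Leg 4: γ = 1/√(1 − 0.960²) = 25/7 ≈ 3.571; Δt_4 = 3.571 × 15.44 = 55.14 ms.
Total: 7.416 + 1700 + 38.54 + 55.14 ms.

Δt = 1800 ms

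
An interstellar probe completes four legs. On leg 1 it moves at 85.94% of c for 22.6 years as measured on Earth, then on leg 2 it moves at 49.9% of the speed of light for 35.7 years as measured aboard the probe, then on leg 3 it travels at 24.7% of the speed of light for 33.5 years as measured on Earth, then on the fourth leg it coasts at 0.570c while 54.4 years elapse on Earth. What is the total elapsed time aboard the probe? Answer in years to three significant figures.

Leg 1: β = 0.8594; γ = 1/√(1 − 0.8594²) = 1/√0.2614 = 1.956; τ_1 = 22.6/1.956 = 11.56 years.
Leg 2: 35.7 years is already measured aboard the probe.
Leg 3: β = 0.247; γ = 1/√(1 − 0.247²) = 1/√0.9390 = 1.032; τ_3 = 33.5/1.032 = 32.46 years.
Leg 4: γ = 1/√(1 − 0.570²) = 1/√0.6751 = 1.217; τ_4 = 54.4/1.217 = 44.70 years.
Total: 11.56 + 35.70 + 32.46 + 44.70 years.

τ = 124 years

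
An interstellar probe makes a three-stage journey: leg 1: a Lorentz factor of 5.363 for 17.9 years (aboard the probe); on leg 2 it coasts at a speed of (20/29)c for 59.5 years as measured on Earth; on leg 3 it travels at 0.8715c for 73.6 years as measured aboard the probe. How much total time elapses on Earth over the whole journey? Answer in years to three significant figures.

Δt = 306 years

Leg 1: γ = 5.363; Δt_1 = 5.363 × 17.9 = 96.00 years.
Leg 2: 59.5 years is already measured on Earth.
Leg 3: γ = 1/√(1 − 0.8715²) = 1/√0.2405 = 2.039; Δt_3 = 2.039 × 73.6 = 150.1 years.
Total: 96.00 + 59.50 + 150.1 years.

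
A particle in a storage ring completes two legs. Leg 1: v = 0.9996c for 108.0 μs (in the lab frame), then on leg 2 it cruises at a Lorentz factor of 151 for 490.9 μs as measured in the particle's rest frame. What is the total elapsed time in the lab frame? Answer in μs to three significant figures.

Δt = 7.42×10⁴ μs

Leg 1: 108.0 μs is already measured in the lab frame.
Leg 2: γ = 151; Δt_2 = 151.0 × 490.9 = 7.413×10⁴ μs.
Total: 108.0 + 7.413×10⁴ μs.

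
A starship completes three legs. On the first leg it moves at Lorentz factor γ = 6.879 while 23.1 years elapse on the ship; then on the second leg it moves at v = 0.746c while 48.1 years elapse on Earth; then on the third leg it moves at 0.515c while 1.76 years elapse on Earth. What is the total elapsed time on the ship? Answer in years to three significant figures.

τ = 56.6 years

Leg 1: 23.1 years is already measured on the ship.
Leg 2: γ = 1/√(1 − 0.746²) = 1/√0.4435 = 1.502; τ_2 = 48.1/1.502 = 32.03 years.
Leg 3: γ = 1/√(1 − 0.515²) = 1/√0.7348 = 1.167; τ_3 = 1.76/1.167 = 1.509 years.
Total: 23.10 + 32.03 + 1.509 years.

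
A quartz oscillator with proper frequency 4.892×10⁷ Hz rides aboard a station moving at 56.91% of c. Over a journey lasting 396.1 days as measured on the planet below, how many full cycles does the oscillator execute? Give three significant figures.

β = 0.5691; γ = 1/√(1 − 0.5691²) = 1/√0.6761 = 1.216
The oscillator's own cycle count is N = f × τ where τ is the proper time aboard the station. τ = Δt/γ = 396.1/1.216 = 325.7 days = 2.814×10⁷ s.
N = 4.892×10⁷ × 2.814×10⁷ = 1.377×10¹⁵.

N = 1.38×10¹⁵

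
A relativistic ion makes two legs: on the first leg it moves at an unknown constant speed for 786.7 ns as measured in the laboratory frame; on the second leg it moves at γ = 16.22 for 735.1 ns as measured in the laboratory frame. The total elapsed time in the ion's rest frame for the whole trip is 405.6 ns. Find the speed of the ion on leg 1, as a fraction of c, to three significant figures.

Leg 1: speed unknown; τ_1 = 786.7/γ_1.
Leg 2: γ = 16.22; τ_2 = 735.1/16.22 = 45.32 ns.
Total proper time: τ_1 + 45.32 = 405.6, so τ_1 = 405.6 − 45.32 = 360.3 ns.
γ_1 = 786.7/360.3 = 2.184; β = √(1 − 1/γ²) = √0.7903.

β = 0.889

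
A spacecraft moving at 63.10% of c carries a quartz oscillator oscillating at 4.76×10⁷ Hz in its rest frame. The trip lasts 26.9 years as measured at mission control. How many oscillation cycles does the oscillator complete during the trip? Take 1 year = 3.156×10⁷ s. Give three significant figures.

β = 0.6310; γ = 1/√(1 − 0.6310²) = 1/√0.6018 = 1.289
The oscillator's own cycle count is N = f × τ where τ is the proper time aboard the spacecraft. τ = Δt/γ = 26.9/1.289 = 20.87 years = 6.586×10⁸ s.
N = 4.76×10⁷ × 6.586×10⁸ = 3.135×10¹⁶.

N = 3.13×10¹⁶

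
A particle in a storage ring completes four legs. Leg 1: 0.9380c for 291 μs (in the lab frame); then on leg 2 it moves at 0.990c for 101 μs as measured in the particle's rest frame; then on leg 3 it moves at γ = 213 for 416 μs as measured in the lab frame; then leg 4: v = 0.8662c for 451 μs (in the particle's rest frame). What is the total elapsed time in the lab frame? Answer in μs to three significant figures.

Leg 1: 291 μs is already measured in the lab frame.
Leg 2: γ = 1/√(1 − 0.990²) = 1/√0.01990 = 7.089; Δt_2 = 7.089 × 101 = 716.0 μs.
Leg 3: 416 μs is already measured in the lab frame.
Leg 4: γ = 1/√(1 − 0.8662²) = 1/√0.2497 = 2.001; Δt_4 = 2.001 × 451 = 902.5 μs.
Total: 291.0 + 716.0 + 416.0 + 902.5 μs.

Δt = 2330 μs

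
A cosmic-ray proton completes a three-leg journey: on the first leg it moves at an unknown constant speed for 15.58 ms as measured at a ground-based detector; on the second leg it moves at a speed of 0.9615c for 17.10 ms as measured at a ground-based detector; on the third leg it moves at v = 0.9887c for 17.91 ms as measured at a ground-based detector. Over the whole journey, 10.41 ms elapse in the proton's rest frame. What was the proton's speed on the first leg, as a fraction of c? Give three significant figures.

Leg 1: speed unknown; τ_1 = 15.58/γ_1.
Leg 2: γ = 1/√(1 − 0.9615²) = 1/√0.07552 = 3.639; τ_2 = 17.10/3.639 = 4.699 ms.
Leg 3: γ = 1/√(1 − 0.9887²) = 1/√0.02247 = 6.671; τ_3 = 17.91/6.671 = 2.685 ms.
Total proper time: τ_1 + 4.699 + 2.685 = 10.41, so τ_1 = 10.41 − 7.384 = 3.026 ms.
γ_1 = 15.58/3.026 = 5.149; β = √(1 − 1/γ²) = √0.9623.

β = 0.981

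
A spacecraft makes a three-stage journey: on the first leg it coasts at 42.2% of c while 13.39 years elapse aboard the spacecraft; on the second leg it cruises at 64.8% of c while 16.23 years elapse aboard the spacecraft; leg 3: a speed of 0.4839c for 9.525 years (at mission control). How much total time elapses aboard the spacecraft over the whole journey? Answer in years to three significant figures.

τ = 38.0 years

Leg 1: 13.39 years is already measured aboard the spacecraft.
Leg 2: 16.23 years is already measured aboard the spacecraft.
Leg 3: γ = 1/√(1 − 0.4839²) = 1/√0.7658 = 1.143; τ_3 = 9.525/1.143 = 8.336 years.
Total: 13.39 + 16.23 + 8.336 years.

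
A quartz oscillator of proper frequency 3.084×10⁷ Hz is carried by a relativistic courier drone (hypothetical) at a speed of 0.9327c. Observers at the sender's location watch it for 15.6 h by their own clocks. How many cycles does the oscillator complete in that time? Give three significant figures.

γ = 1/√(1 − 0.9327²) = 1/√0.1301 = 2.773
During 15.6 h of lab time, the oscillator's proper time advances by τ = Δt/γ = 15.6/2.773 = 5.626 h = 2.025×10⁴ s.
N = f × τ = 3.084×10⁷ × 2.025×10⁴ = 6.246×10¹¹.

N = 6.25×10¹¹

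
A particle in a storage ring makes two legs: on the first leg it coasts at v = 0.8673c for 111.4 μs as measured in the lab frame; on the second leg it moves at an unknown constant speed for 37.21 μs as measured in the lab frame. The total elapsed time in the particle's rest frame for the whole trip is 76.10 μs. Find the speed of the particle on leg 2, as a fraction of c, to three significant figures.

β = 0.832

Leg 1: γ = 1/√(1 − 0.8673²) = 1/√0.2478 = 2.009; τ_1 = 111.4/2.009 = 55.45 μs.
Leg 2: speed unknown; τ_2 = 37.21/γ_2.
Total proper time: 55.45 + τ_2 = 76.10, so τ_2 = 76.10 − 55.45 = 20.65 μs.
γ_2 = 37.21/20.65 = 1.802; β = √(1 − 1/γ²) = √0.6921.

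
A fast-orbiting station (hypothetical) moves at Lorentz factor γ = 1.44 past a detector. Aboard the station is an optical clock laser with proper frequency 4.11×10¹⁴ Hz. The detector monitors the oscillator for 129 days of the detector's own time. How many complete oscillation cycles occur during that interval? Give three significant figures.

γ = 1.44
During 129 days of lab time, the oscillator's proper time advances by τ = Δt/γ = 129/1.440 = 89.58 days = 7.740×10⁶ s.
N = f × τ = 4.11×10¹⁴ × 7.740×10⁶ = 3.181×10²¹.

N = 3.18×10²¹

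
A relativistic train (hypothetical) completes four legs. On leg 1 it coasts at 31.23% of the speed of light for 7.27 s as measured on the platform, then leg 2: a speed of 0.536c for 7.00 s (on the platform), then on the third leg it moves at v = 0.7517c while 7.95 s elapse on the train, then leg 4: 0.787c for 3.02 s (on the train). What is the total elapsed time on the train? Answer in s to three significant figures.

τ = 23.8 s

Leg 1: β = 0.3123; γ = 1/√(1 − 0.3123²) = 1/√0.9025 = 1.053; τ_1 = 7.27/1.053 = 6.906 s.
Leg 2: γ = 1/√(1 − 0.536²) = 1/√0.7127 = 1.185; τ_2 = 7.00/1.185 = 5.910 s.
Leg 3: 7.95 s is already measured on the train.
Leg 4: 3.02 s is already measured on the train.
Total: 6.906 + 5.910 + 7.950 + 3.020 s.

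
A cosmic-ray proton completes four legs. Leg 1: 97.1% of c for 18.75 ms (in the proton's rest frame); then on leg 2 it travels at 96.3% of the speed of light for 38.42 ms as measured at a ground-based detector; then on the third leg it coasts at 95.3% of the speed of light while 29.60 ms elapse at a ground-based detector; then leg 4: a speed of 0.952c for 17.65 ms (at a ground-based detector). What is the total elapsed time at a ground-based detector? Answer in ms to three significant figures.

Leg 1: β = 0.971; γ = 1/√(1 − 0.971²) = 1/√0.05716 = 4.183; Δt_1 = 4.183 × 18.75 = 78.43 ms.
Leg 2: 38.42 ms is already measured at a ground-based detector.
Leg 3: 29.60 ms is already measured at a ground-based detector.
Leg 4: 17.65 ms is already measured at a ground-based detector.
Total: 78.43 + 38.42 + 29.60 + 17.65 ms.

Δt = 164 ms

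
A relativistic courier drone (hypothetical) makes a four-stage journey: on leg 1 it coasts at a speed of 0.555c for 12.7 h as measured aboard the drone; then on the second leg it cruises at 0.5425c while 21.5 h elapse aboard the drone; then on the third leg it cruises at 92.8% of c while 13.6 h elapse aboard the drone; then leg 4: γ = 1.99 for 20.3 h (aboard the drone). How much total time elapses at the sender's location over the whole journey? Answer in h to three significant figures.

Δt = 118 h

Leg 1: γ = 1/√(1 − 0.555²) = 1/√0.6920 = 1.202; Δt_1 = 1.202 × 12.7 = 15.27 h.
Leg 2: γ = 1/√(1 − 0.5425²) = 1/√0.7057 = 1.190; Δt_2 = 1.190 × 21.5 = 25.59 h.
Leg 3: β = 0.928; γ = 1/√(1 − 0.928²) = 1/√0.1388 = 2.684; Δt_3 = 2.684 × 13.6 = 36.50 h.
Leg 4: γ = 1.99; Δt_4 = 1.990 × 20.3 = 40.40 h.
Total: 15.27 + 25.59 + 36.50 + 40.40 h.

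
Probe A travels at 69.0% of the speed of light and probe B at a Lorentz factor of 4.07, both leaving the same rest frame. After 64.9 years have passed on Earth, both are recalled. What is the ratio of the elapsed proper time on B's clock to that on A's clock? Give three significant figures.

A: β = 0.690; γ = 1/√(1 − 0.690²) = 1/√0.5239 = 1.382. B: γ = 4.07.
τ_A/τ_B = γ_B/γ_A = 4.070/1.382 = 2.946, so τ_B/τ_A = 0.3395.

τ_B/τ_A = 0.339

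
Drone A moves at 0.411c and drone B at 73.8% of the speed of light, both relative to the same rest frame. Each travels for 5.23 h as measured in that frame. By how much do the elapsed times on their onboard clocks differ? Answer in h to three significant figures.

A: γ = 1/√(1 − 0.411²) = 1/√0.8311 = 1.097; τ_A = 5.23/1.097 = 4.768 h.
B: β = 0.738; γ = 1/√(1 − 0.738²) = 1/√0.4554 = 1.482; τ_B = 5.23/1.482 = 3.529 h.

|τ_A − τ_B| = 1.24 h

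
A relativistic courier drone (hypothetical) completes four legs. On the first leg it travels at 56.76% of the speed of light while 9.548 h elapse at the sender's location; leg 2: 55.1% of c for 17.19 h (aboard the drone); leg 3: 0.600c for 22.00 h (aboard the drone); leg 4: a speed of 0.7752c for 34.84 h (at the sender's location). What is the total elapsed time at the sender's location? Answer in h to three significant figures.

Leg 1: 9.548 h is already measured at the sender's location.
Leg 2: β = 0.551; γ = 1/√(1 − 0.551²) = 1/√0.6964 = 1.198; Δt_2 = 1.198 × 17.19 = 20.60 h.
Leg 3: γ = 1/√(1 − 0.600²) = 5/4 = 1.250; Δt_3 = 1.250 × 22.00 = 27.50 h.
Leg 4: 34.84 h is already measured at the sender's location.
Total: 9.548 + 20.60 + 27.50 + 34.84 h.

Δt = 92.5 h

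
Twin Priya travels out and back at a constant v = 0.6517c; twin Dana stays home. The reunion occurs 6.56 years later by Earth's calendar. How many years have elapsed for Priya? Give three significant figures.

τ = 4.98 years

γ = 1/√(1 − 0.6517²) = 1/√0.5753 = 1.318
Priya's clock measures proper time along the trip: τ = Δt/γ = 6.56/1.318 years.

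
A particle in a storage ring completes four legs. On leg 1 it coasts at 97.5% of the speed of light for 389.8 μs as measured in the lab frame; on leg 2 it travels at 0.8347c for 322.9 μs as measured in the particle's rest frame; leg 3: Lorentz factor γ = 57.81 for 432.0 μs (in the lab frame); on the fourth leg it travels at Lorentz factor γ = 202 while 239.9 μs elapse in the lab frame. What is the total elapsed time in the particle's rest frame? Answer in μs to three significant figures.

τ = 418 μs

Leg 1: β = 0.975; γ = 1/√(1 − 0.975²) = 1/√0.04938 = 4.500; τ_1 = 389.8/4.500 = 86.62 μs.
Leg 2: 322.9 μs is already measured in the particle's rest frame.
Leg 3: γ = 57.81; τ_3 = 432.0/57.81 = 7.473 μs.
Leg 4: γ = 202; τ_4 = 239.9/202.0 = 1.188 μs.
Total: 86.62 + 322.9 + 7.473 + 1.188 μs.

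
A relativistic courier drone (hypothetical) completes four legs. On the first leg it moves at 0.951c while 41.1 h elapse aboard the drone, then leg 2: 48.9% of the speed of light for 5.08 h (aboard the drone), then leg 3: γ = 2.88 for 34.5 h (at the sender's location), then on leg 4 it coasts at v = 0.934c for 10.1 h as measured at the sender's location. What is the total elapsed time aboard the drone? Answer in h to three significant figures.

τ = 61.8 h

Leg 1: 41.1 h is already measured aboard the drone.
Leg 2: 5.08 h is already measured aboard the drone.
Leg 3: γ = 2.88; τ_3 = 34.5/2.880 = 11.98 h.
Leg 4: γ = 1/√(1 − 0.934²) = 1/√0.1276 = 2.799; τ_4 = 10.1/2.799 = 3.608 h.
Total: 41.10 + 5.080 + 11.98 + 3.608 h.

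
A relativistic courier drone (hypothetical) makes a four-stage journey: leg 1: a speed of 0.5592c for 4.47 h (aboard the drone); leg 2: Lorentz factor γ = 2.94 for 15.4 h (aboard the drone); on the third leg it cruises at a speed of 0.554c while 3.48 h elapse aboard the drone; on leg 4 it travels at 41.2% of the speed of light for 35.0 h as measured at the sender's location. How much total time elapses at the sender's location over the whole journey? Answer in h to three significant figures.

Δt = 89.8 h

Leg 1: γ = 1/√(1 − 0.5592²) = 1/√0.6873 = 1.206; Δt_1 = 1.206 × 4.47 = 5.392 h.
Leg 2: γ = 2.94; Δt_2 = 2.940 × 15.4 = 45.28 h.
Leg 3: γ = 1/√(1 − 0.554²) = 1/√0.6931 = 1.201; Δt_3 = 1.201 × 3.48 = 4.180 h.
Leg 4: 35.0 h is already measured at the sender's location.
Total: 5.392 + 45.28 + 4.180 + 35.00 h.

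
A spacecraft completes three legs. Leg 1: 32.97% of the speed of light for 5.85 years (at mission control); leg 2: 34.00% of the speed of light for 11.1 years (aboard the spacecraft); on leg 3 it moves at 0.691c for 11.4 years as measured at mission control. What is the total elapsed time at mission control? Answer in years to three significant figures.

Δt = 29.1 years

Leg 1: 5.85 years is already measured at mission control.
Leg 2: β = 0.3400; γ = 1/√(1 − 0.3400²) = 1/√0.8844 = 1.063; Δt_2 = 1.063 × 11.1 = 11.80 years.
Leg 3: 11.4 years is already measured at mission control.
Total: 5.850 + 11.80 + 11.40 years.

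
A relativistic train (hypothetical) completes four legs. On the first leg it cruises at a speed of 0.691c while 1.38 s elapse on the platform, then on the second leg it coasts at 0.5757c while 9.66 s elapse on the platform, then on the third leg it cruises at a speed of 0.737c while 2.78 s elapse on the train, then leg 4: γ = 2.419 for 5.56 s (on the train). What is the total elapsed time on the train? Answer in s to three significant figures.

τ = 17.2 s

Leg 1: γ = 1/√(1 − 0.691²) = 1/√0.5225 = 1.383; τ_1 = 1.38/1.383 = 0.9975 s.
Leg 2: γ = 1/√(1 − 0.5757²) = 1/√0.6686 = 1.223; τ_2 = 9.66/1.223 = 7.899 s.
Leg 3: 2.78 s is already measured on the train.
Leg 4: 5.56 s is already measured on the train.
Total: 0.9975 + 7.899 + 2.780 + 5.560 s.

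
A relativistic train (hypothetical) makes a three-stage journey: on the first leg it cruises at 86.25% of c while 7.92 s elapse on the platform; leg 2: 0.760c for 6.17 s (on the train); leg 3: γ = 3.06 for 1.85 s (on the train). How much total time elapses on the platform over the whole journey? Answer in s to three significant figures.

Δt = 23.1 s

Leg 1: 7.92 s is already measured on the platform.
Leg 2: γ = 1/√(1 − 0.760²) = 1/√0.4224 = 1.539; Δt_2 = 1.539 × 6.17 = 9.493 s.
Leg 3: γ = 3.06; Δt_3 = 3.060 × 1.85 = 5.661 s.
Total: 7.920 + 9.493 + 5.661 s.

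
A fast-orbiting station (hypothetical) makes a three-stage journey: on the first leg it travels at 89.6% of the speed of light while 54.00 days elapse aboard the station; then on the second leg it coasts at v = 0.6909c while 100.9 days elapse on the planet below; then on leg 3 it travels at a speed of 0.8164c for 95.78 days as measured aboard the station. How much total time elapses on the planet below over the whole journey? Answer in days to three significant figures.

Leg 1: β = 0.896; γ = 1/√(1 − 0.896²) = 1/√0.1972 = 2.252; Δt_1 = 2.252 × 54.00 = 121.6 days.
Leg 2: 100.9 days is already measured on the planet below.
Leg 3: γ = 1/√(1 − 0.8164²) = 1/√0.3335 = 1.732; Δt_3 = 1.732 × 95.78 = 165.9 days.
Total: 121.6 + 100.9 + 165.9 days.

Δt = 388 days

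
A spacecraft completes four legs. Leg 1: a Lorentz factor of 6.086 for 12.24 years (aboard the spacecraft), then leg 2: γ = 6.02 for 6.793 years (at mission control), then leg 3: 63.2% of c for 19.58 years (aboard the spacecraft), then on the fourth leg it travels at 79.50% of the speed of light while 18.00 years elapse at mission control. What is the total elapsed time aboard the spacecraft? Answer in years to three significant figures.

τ = 43.9 years

Leg 1: 12.24 years is already measured aboard the spacecraft.
Leg 2: γ = 6.02; τ_2 = 6.793/6.020 = 1.128 years.
Leg 3: 19.58 years is already measured aboard the spacecraft.
Leg 4: β = 0.7950; γ = 1/√(1 − 0.7950²) = 1/√0.3680 = 1.649; τ_4 = 18.00/1.649 = 10.92 years.
Total: 12.24 + 1.128 + 19.58 + 10.92 years.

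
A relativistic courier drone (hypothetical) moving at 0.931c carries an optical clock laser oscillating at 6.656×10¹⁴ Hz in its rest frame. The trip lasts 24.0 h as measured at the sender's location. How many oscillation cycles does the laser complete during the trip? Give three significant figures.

γ = 1/√(1 − 0.931²) = 1/√0.1332 = 2.740
The oscillator's own cycle count is N = f × τ where τ is the proper time aboard the drone. τ = Δt/γ = 24.0/2.740 = 8.760 h = 3.154×10⁴ s.
N = 6.656×10¹⁴ × 3.154×10⁴ = 2.099×10¹⁹.

N = 2.10×10¹⁹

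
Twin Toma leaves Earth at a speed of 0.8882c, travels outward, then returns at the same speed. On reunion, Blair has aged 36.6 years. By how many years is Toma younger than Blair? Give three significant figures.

γ = 1/√(1 − 0.8882²) = 1/√0.2111 = 2.176
Toma's elapsed proper time: τ = 36.6/2.176 = 16.82 years.
Age gap = Δt − τ = 36.6 − 16.82 years.

Δt − τ = 19.8 years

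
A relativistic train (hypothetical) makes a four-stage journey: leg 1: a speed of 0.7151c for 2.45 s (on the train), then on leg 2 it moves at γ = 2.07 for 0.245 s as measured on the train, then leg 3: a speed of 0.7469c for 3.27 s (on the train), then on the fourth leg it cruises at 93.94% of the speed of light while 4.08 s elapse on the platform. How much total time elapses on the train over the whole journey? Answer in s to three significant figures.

τ = 7.36 s

Leg 1: 2.45 s is already measured on the train.
Leg 2: 0.245 s is already measured on the train.
Leg 3: 3.27 s is already measured on the train.
Leg 4: β = 0.9394; γ = 1/√(1 − 0.9394²) = 1/√0.1175 = 2.917; τ_4 = 4.08/2.917 = 1.399 s.
Total: 2.450 + 0.2450 + 3.270 + 1.399 s.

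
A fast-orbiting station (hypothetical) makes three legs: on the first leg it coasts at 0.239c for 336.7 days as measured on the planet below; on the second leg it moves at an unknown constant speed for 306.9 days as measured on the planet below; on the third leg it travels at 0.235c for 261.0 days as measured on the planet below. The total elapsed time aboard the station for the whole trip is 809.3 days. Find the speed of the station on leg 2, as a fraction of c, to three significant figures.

β = 0.667

Leg 1: γ = 1/√(1 − 0.239²) = 1/√0.9429 = 1.030; τ_1 = 336.7/1.030 = 326.9 days.
Leg 2: speed unknown; τ_2 = 306.9/γ_2.
Leg 3: γ = 1/√(1 − 0.235²) = 1/√0.9448 = 1.029; τ_3 = 261.0/1.029 = 253.7 days.
Total proper time: 326.9 + τ_2 + 253.7 = 809.3, so τ_2 = 809.3 − 580.6 = 228.7 days.
γ_2 = 306.9/228.7 = 1.342; β = √(1 − 1/γ²) = √0.4448.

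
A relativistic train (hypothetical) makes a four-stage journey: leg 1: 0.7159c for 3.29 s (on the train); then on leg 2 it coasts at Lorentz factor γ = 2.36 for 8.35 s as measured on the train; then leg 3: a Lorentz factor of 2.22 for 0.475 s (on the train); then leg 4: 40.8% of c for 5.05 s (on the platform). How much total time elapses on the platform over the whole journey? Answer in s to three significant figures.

Δt = 30.5 s

Leg 1: γ = 1/√(1 − 0.7159²) = 1/√0.4875 = 1.432; Δt_1 = 1.432 × 3.29 = 4.712 s.
Leg 2: γ = 2.36; Δt_2 = 2.360 × 8.35 = 19.71 s.
Leg 3: γ = 2.22; Δt_3 = 2.220 × 0.475 = 1.054 s.
Leg 4: 5.05 s is already measured on the platform.
Total: 4.712 + 19.71 + 1.054 + 5.050 s.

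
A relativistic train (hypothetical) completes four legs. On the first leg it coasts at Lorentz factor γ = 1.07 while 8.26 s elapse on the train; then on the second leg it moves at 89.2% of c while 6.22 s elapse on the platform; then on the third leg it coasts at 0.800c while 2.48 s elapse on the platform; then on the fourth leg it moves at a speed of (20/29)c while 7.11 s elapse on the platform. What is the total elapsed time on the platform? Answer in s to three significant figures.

Δt = 24.6 s

Leg 1: γ = 1.07; Δt_1 = 1.070 × 8.26 = 8.838 s.
Leg 2: 6.22 s is already measured on the platform.
Leg 3: 2.48 s is already measured on the platform.
Leg 4: 7.11 s is already measured on the platform.
Total: 8.838 + 6.220 + 2.480 + 7.110 s.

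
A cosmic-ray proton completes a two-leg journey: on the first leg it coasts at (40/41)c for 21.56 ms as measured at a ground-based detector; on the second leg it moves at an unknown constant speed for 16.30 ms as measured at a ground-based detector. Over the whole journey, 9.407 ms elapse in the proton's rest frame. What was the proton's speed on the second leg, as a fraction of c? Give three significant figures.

Leg 1: γ = 1/√(1 − (40/41)²) = 41/9 ≈ 4.556; τ_1 = 21.56/4.556 = 4.733 ms.
Leg 2: speed unknown; τ_2 = 16.30/γ_2.
Total proper time: 4.733 + τ_2 = 9.407, so τ_2 = 9.407 − 4.733 = 4.674 ms.
γ_2 = 16.30/4.674 = 3.487; β = √(1 − 1/γ²) = √0.9178.

β = 0.958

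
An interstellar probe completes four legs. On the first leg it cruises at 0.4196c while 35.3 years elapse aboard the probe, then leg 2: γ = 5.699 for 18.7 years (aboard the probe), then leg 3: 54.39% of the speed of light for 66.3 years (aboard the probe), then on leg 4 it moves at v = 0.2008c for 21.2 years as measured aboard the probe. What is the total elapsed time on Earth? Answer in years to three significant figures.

Leg 1: γ = 1/√(1 − 0.4196²) = 1/√0.8239 = 1.102; Δt_1 = 1.102 × 35.3 = 38.89 years.
Leg 2: γ = 5.699; Δt_2 = 5.699 × 18.7 = 106.6 years.
Leg 3: β = 0.5439; γ = 1/√(1 − 0.5439²) = 1/√0.7042 = 1.192; Δt_3 = 1.192 × 66.3 = 79.01 years.
Leg 4: γ = 1/√(1 − 0.2008²) = 1/√0.9597 = 1.021; Δt_4 = 1.021 × 21.2 = 21.64 years.
Total: 38.89 + 106.6 + 79.01 + 21.64 years.

Δt = 246 years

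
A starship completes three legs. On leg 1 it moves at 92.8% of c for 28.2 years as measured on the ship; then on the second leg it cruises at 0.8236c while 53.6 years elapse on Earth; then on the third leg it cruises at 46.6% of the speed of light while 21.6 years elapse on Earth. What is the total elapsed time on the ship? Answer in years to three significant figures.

τ = 77.7 years

Leg 1: 28.2 years is already measured on the ship.
Leg 2: γ = 1/√(1 − 0.8236²) = 1/√0.3217 = 1.763; τ_2 = 53.6/1.763 = 30.40 years.
Leg 3: β = 0.466; γ = 1/√(1 − 0.466²) = 1/√0.7828 = 1.130; τ_3 = 21.6/1.130 = 19.11 years.
Total: 28.20 + 30.40 + 19.11 years.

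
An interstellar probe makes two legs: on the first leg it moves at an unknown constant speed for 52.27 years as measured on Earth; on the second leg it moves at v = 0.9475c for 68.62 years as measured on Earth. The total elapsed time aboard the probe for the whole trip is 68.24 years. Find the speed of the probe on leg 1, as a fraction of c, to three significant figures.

Leg 1: speed unknown; τ_1 = 52.27/γ_1.
Leg 2: γ = 1/√(1 − 0.9475²) = 1/√0.1022 = 3.127; τ_2 = 68.62/3.127 = 21.94 years.
Total proper time: τ_1 + 21.94 = 68.24, so τ_1 = 68.24 − 21.94 = 46.30 years.
γ_1 = 52.27/46.30 = 1.129; β = √(1 − 1/γ²) = √0.2154.

β = 0.464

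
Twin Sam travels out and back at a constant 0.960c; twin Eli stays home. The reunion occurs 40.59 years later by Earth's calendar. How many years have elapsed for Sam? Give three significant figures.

τ = 11.4 years

γ = 1/√(1 − 0.960²) = 25/7 ≈ 3.571
Sam's clock measures proper time along the trip: τ = Δt/γ = 40.59/3.571 years.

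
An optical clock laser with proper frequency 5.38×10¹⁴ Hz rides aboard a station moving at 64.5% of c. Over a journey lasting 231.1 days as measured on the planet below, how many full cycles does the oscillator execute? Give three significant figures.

N = 8.21×10²¹

β = 0.645; γ = 1/√(1 − 0.645²) = 1/√0.5840 = 1.309
The oscillator's own cycle count is N = f × τ where τ is the proper time aboard the station. τ = Δt/γ = 231.1/1.309 = 176.6 days = 1.526×10⁷ s.
N = 5.38×10¹⁴ × 1.526×10⁷ = 8.209×10²¹.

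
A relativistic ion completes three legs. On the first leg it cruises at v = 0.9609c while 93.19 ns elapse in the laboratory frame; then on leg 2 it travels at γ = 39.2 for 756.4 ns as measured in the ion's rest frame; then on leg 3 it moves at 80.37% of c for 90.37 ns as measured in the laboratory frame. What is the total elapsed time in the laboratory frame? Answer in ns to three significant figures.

Leg 1: 93.19 ns is already measured in the laboratory frame.
Leg 2: γ = 39.2; Δt_2 = 39.20 × 756.4 = 2.965×10⁴ ns.
Leg 3: 90.37 ns is already measured in the laboratory frame.
Total: 93.19 + 2.965×10⁴ + 90.37 ns.

Δt = 2.98×10⁴ ns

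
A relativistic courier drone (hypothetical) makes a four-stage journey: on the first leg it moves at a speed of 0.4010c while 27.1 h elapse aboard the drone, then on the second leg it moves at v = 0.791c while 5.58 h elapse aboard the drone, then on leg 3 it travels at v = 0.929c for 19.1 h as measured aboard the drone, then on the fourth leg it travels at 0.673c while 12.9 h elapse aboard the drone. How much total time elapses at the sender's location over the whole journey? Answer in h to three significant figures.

Δt = 108 h

Leg 1: γ = 1/√(1 − 0.4010²) = 1/√0.8392 = 1.092; Δt_1 = 1.092 × 27.1 = 29.58 h.
Leg 2: γ = 1/√(1 − 0.791²) = 1/√0.3743 = 1.634; Δt_2 = 1.634 × 5.58 = 9.120 h.
Leg 3: γ = 1/√(1 − 0.929²) = 1/√0.1370 = 2.702; Δt_3 = 2.702 × 19.1 = 51.61 h.
Leg 4: γ = 1/√(1 − 0.673²) = 1/√0.5471 = 1.352; Δt_4 = 1.352 × 12.9 = 17.44 h.
Total: 29.58 + 9.120 + 51.61 + 17.44 h.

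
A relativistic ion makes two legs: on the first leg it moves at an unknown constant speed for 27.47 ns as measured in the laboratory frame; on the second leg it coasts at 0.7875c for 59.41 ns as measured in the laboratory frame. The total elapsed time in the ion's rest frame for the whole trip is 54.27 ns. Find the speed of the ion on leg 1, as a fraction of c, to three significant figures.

Leg 1: speed unknown; τ_1 = 27.47/γ_1.
Leg 2: γ = 1/√(1 − 0.7875²) = 1/√0.3798 = 1.623; τ_2 = 59.41/1.623 = 36.62 ns.
Total proper time: τ_1 + 36.62 = 54.27, so τ_1 = 54.27 − 36.62 = 17.65 ns.
γ_1 = 27.47/17.65 = 1.556; β = √(1 − 1/γ²) = √0.5869.

β = 0.766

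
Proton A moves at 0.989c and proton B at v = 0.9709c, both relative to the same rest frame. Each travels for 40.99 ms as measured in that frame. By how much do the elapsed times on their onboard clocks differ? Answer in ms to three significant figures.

|τ_A − τ_B| = 3.75 ms

A: γ = 1/√(1 − 0.989²) = 1/√0.02188 = 6.761; τ_A = 40.99/6.761 = 6.063 ms.
B: γ = 1/√(1 − 0.9709²) = 1/√0.05735 = 4.176; τ_B = 40.99/4.176 = 9.817 ms.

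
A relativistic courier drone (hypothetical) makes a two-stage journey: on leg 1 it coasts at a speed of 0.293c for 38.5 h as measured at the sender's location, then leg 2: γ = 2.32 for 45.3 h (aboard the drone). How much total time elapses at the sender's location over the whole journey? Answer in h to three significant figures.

Δt = 144 h

Leg 1: 38.5 h is already measured at the sender's location.
Leg 2: γ = 2.32; Δt_2 = 2.320 × 45.3 = 105.1 h.
Total: 38.50 + 105.1 h.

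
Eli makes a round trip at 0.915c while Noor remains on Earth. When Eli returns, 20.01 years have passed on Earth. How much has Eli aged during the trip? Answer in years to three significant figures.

τ = 8.07 years

γ = 1/√(1 − 0.915²) = 1/√0.1628 = 2.479
Eli's clock measures proper time along the trip: τ = Δt/γ = 20.01/2.479 years.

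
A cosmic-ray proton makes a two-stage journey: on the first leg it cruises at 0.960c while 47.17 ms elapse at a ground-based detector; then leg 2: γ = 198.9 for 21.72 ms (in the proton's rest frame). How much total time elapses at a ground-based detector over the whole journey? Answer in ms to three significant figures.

Δt = 4370 ms

Leg 1: 47.17 ms is already measured at a ground-based detector.
Leg 2: γ = 198.9; Δt_2 = 198.9 × 21.72 = 4320 ms.
Total: 47.17 + 4320 ms.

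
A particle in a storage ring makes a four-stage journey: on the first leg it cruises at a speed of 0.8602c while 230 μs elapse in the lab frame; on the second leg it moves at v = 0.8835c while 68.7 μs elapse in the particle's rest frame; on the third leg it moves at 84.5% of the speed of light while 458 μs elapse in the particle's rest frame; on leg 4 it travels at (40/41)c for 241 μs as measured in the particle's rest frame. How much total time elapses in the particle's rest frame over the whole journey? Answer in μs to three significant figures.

τ = 885 μs

Leg 1: γ = 1/√(1 − 0.8602²) = 1/√0.2601 = 1.961; τ_1 = 230/1.961 = 117.3 μs.
Leg 2: 68.7 μs is already measured in the particle's rest frame.
Leg 3: 458 μs is already measured in the particle's rest frame.
Leg 4: 241 μs is already measured in the particle's rest frame.
Total: 117.3 + 68.70 + 458.0 + 241.0 μs.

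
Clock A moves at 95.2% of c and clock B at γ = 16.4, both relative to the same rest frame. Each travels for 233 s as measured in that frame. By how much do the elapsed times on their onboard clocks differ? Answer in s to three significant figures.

|τ_A − τ_B| = 57.1 s

A: β = 0.952; γ = 1/√(1 − 0.952²) = 1/√0.09370 = 3.267; τ_A = 233/3.267 = 71.32 s.
B: γ = 16.4; τ_B = 233/16.40 = 14.21 s.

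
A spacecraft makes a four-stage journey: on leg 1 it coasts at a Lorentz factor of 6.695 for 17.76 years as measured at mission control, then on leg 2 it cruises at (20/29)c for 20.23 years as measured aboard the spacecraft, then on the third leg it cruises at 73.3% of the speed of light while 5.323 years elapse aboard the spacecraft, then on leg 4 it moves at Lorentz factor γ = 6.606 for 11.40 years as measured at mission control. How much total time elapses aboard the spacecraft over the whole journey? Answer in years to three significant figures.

τ = 29.9 years

Leg 1: γ = 6.695; τ_1 = 17.76/6.695 = 2.653 years.
Leg 2: 20.23 years is already measured aboard the spacecraft.
Leg 3: 5.323 years is already measured aboard the spacecraft.
Leg 4: γ = 6.606; τ_4 = 11.40/6.606 = 1.726 years.
Total: 2.653 + 20.23 + 5.323 + 1.726 years.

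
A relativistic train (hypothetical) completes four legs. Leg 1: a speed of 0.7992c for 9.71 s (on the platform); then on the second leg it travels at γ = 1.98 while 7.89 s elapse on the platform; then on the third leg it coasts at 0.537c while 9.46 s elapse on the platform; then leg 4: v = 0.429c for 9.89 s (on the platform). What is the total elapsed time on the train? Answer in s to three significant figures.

τ = 26.7 s

Leg 1: γ = 1/√(1 − 0.7992²) = 1/√0.3613 = 1.664; τ_1 = 9.71/1.664 = 5.836 s.
Leg 2: γ = 1.98; τ_2 = 7.89/1.980 = 3.985 s.
Leg 3: γ = 1/√(1 − 0.537²) = 1/√0.7116 = 1.185; τ_3 = 9.46/1.185 = 7.980 s.
Leg 4: γ = 1/√(1 − 0.429²) = 1/√0.8160 = 1.107; τ_4 = 9.89/1.107 = 8.934 s.
Total: 5.836 + 3.985 + 7.980 + 8.934 s.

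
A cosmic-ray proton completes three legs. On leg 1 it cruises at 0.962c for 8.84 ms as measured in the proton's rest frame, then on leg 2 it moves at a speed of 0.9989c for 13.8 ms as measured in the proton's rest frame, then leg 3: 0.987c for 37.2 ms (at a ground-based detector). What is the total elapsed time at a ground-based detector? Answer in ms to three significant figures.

Leg 1: γ = 1/√(1 − 0.962²) = 1/√0.07456 = 3.662; Δt_1 = 3.662 × 8.84 = 32.38 ms.
Leg 2: γ = 1/√(1 − 0.9989²) = 1/√0.002199 = 21.33; Δt_2 = 21.33 × 13.8 = 294.3 ms.
Leg 3: 37.2 ms is already measured at a ground-based detector.
Total: 32.38 + 294.3 + 37.20 ms.

Δt = 364 ms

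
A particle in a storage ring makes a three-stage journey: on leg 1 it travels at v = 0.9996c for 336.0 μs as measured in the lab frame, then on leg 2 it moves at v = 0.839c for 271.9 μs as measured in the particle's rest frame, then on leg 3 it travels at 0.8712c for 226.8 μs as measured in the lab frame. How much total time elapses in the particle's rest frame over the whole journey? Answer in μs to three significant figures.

τ = 393 μs

Leg 1: γ = 1/√(1 − 0.9996²) = 1/√7.998×10⁻⁴ = 35.36; τ_1 = 336.0/35.36 = 9.503 μs.
Leg 2: 271.9 μs is already measured in the particle's rest frame.
Leg 3: γ = 1/√(1 − 0.8712²) = 1/√0.2410 = 2.037; τ_3 = 226.8/2.037 = 111.3 μs.
Total: 9.503 + 271.9 + 111.3 μs.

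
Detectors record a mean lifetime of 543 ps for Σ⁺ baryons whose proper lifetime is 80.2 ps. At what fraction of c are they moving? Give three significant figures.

v = 0.989c

γ = Δt/τ₀ = 543/80.2 = 6.771
β = √(1 − 1/γ²) = √(1 − 0.02181) = √0.9782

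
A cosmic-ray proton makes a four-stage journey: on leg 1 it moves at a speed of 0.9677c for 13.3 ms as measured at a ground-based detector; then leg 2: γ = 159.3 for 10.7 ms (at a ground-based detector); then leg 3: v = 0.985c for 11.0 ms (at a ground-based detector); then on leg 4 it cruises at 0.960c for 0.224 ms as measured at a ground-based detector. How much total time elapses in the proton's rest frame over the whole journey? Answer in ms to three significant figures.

τ = 5.38 ms

Leg 1: γ = 1/√(1 − 0.9677²) = 1/√0.06356 = 3.967; τ_1 = 13.3/3.967 = 3.353 ms.
Leg 2: γ = 159.3; τ_2 = 10.7/159.3 = 0.06717 ms.
Leg 3: γ = 1/√(1 − 0.985²) = 1/√0.02977 = 5.795; τ_3 = 11.0/5.795 = 1.898 ms.
Leg 4: γ = 1/√(1 − 0.960²) = 25/7 ≈ 3.571; τ_4 = 0.224/3.571 = 0.06272 ms.
Total: 3.353 + 0.06717 + 1.898 + 0.06272 ms.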